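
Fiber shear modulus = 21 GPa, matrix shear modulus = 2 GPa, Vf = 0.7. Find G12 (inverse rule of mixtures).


1/G12 = Vf/Gf + (1-Vf)/Gm = 0.7/21 + 0.3/2
G12 = 5.45 GPa

5.45 GPa


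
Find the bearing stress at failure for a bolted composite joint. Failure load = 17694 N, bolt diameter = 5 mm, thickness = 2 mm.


sigma_br = F/(d*h) = 17694/(5*2) = 1769.4 MPa

1769.4 MPa


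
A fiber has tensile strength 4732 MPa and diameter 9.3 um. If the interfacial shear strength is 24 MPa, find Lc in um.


Lc = sigma_f * d / (2 * tau_i) = 4732 * 9.3 / (2 * 24) = 916.8 um

916.8 um


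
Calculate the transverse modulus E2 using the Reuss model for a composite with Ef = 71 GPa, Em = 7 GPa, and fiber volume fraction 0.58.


1/E2 = Vf/Ef + (1-Vf)/Em = 0.58/71 + 0.42/7
E2 = 14.67 GPa

14.67 GPa


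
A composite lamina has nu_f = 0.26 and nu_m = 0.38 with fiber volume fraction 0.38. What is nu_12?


nu_12 = nu_f*Vf + nu_m*(1-Vf) = 0.26*0.38 + 0.38*0.62 = 0.3344

0.3344


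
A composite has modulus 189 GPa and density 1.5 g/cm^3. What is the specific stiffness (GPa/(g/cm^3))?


Specific stiffness = E/rho = 189/1.5 = 126.0 GPa/(g/cm^3)

126.0 GPa/(g/cm^3)


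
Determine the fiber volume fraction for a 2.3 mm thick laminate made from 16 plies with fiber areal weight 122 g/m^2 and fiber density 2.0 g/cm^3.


Vf = n * FAW / (rho_f * h * 1000) = 16 * 122 / (2.0 * 2.3 * 1000) = 0.4243

0.4243


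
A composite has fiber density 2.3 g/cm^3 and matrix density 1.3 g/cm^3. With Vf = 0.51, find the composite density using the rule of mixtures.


rho_c = rho_f*Vf + rho_m*(1-Vf) = 2.3*0.51 + 1.3*0.49 = 1.81 g/cm^3

1.81 g/cm^3


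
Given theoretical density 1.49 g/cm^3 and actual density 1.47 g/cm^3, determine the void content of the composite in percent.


Void% = (rho_theo - rho_actual)/rho_theo * 100 = (1.49 - 1.47)/1.49 * 100 = 1.34%

1.34%


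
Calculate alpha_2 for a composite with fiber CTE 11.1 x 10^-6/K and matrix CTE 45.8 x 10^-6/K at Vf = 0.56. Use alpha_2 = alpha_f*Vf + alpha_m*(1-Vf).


alpha_2 = alpha_f*Vf + alpha_m*(1-Vf) = 11.1*0.56 + 45.8*0.44 = 26.4 x 10^-6/K

26.4 x 10^-6/K


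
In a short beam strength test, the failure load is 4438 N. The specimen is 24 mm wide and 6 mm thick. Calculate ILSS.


ILSS = 3F/(4bh) = 3*4438/(4*24*6) = 23.11 MPa

23.11 MPa


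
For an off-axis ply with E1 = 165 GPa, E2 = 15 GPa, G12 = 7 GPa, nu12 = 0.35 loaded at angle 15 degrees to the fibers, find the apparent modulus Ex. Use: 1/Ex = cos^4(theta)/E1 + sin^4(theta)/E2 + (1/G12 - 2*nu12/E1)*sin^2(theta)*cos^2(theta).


cos^4(15) = 0.870513, sin^4(15) = 0.004487, sin^2(15)*cos^2(15) = 0.0625
1/G12 - 2*nu12/E1 = 1/7 - 2*0.35/165 = 0.138615 GPa^-1
1/Ex = 0.870513/165 + 0.004487/15 + 0.138615*0.0625 = 0.0142384 GPa^-1
Ex = 70.23 GPa

70.23 GPa


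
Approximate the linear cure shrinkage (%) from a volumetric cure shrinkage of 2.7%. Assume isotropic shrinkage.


Linear shrinkage ≈ vol_shrink/3 = 2.7/3 = 0.9%

0.9%


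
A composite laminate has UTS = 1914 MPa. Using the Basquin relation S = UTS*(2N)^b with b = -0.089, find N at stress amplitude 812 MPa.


N = 0.5 * (S/UTS)^(1/b) = 0.5 * (812/1914)^(1/-0.089) = 7639.7877 cycles

7639.7877 cycles


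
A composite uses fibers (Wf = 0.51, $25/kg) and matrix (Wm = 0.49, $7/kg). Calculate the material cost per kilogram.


Cost = cost_f*Wf + cost_m*Wm = 25*0.51 + 7*0.49 = $16.18/kg

$16.18/kg


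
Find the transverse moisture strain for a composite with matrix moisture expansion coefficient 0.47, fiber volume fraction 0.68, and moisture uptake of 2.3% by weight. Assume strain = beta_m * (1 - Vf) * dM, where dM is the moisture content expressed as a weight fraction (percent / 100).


dM = 2.3/100 = 0.023
strain = beta_m * (1-Vf) * dM = 0.47 * 0.32 * 0.023 = 0.0034592

0.0034592


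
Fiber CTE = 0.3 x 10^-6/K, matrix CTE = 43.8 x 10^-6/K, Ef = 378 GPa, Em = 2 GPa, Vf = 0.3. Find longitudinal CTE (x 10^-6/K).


E1 = Ef*Vf + Em*(1-Vf) = 114.8
alpha_1 = (alpha_f*Ef*Vf + alpha_m*Em*(1-Vf))/E1 = 0.83 x 10^-6/K

0.83 x 10^-6/K


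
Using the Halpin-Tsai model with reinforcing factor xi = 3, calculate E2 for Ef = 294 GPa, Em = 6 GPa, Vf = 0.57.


eta = (Ef/Em - 1)/(Ef/Em + xi) = (49.0 - 1)/(49.0 + 3) = 0.9231
E2 = Em*(1+xi*eta*Vf)/(1-eta*Vf) = 32.65 GPa

32.65 GPa


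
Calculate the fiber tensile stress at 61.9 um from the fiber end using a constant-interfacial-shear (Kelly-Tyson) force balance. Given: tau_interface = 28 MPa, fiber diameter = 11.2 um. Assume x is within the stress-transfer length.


Force balance: sigma_f * (pi*d^2/4) = tau * (pi*d) * x  ->  sigma_f = 4 * tau * x / d
sigma_f = 4 * 28 * 61.9 / 11.2 = 619.0 MPa

619.0 MPa


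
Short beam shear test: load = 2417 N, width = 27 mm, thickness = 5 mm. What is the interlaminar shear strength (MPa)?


ILSS = 3F/(4bh) = 3*2417/(4*27*5) = 13.43 MPa

13.43 MPa


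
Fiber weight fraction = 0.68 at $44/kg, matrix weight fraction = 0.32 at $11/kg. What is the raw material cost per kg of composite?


Cost = cost_f*Wf + cost_m*Wm = 44*0.68 + 11*0.32 = $33.44/kg

$33.44/kg


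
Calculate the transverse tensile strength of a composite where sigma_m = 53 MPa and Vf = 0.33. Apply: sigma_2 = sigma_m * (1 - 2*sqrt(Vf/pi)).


factor = 1 - 2*sqrt(0.33/pi) = 0.3518
sigma_2 = 53 * 0.3518 = 18.65 MPa

18.65 MPa


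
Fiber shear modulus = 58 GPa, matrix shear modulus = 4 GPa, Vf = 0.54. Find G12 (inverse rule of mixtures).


1/G12 = Vf/Gf + (1-Vf)/Gm = 0.54/58 + 0.46/4
G12 = 8.04 GPa

8.04 GPa


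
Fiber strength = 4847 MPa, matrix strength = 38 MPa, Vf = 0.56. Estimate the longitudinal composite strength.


sigma_1 = sigma_f*Vf + sigma_m*(1-Vf) = 4847*0.56 + 38*0.44 = 2731.0 MPa

2731.0 MPa


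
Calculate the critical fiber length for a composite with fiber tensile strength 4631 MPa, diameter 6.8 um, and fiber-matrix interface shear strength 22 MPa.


Lc = sigma_f * d / (2 * tau_i) = 4631 * 6.8 / (2 * 22) = 715.7 um

715.7 um


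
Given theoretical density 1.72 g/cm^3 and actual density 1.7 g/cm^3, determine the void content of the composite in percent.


Void% = (rho_theo - rho_actual)/rho_theo * 100 = (1.72 - 1.7)/1.72 * 100 = 1.16%

1.16%


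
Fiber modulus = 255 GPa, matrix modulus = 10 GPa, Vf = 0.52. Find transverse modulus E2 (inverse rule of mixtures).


1/E2 = Vf/Ef + (1-Vf)/Em = 0.52/255 + 0.48/10
E2 = 19.98 GPa

19.98 GPa


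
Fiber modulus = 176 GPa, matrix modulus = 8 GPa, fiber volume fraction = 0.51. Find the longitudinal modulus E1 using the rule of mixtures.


E1 = Ef*Vf + Em*(1-Vf) = 176*0.51 + 8*0.49 = 93.68 GPa

93.68 GPa


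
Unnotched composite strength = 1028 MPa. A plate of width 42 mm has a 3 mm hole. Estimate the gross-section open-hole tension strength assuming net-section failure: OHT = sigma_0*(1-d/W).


OHT = sigma_0*(1-d/W) = 1028*(1-3/42) = 954.6 MPa

954.6 MPa


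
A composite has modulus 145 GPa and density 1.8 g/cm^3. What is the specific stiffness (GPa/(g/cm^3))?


Specific stiffness = E/rho = 145/1.8 = 80.6 GPa/(g/cm^3)

80.6 GPa/(g/cm^3)


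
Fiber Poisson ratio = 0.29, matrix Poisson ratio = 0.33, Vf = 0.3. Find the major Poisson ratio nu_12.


nu_12 = nu_f*Vf + nu_m*(1-Vf) = 0.29*0.3 + 0.33*0.7 = 0.318

0.318


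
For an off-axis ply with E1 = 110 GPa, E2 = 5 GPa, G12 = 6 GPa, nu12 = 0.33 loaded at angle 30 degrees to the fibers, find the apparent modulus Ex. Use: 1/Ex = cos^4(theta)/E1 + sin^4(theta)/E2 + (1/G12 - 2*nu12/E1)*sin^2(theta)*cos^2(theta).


cos^4(30) = 0.5625, sin^4(30) = 0.0625, sin^2(30)*cos^2(30) = 0.1875
1/G12 - 2*nu12/E1 = 1/6 - 2*0.33/110 = 0.160667 GPa^-1
1/Ex = 0.5625/110 + 0.0625/5 + 0.160667*0.1875 = 0.0477386 GPa^-1
Ex = 20.95 GPa

20.95 GPa


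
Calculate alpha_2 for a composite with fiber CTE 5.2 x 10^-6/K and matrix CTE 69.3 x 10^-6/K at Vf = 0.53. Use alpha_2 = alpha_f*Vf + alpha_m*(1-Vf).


alpha_2 = alpha_f*Vf + alpha_m*(1-Vf) = 5.2*0.53 + 69.3*0.47 = 35.3 x 10^-6/K

35.3 x 10^-6/K


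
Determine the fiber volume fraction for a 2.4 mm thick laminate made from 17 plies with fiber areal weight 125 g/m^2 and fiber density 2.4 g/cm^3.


Vf = n * FAW / (rho_f * h * 1000) = 17 * 125 / (2.4 * 2.4 * 1000) = 0.3689

0.3689


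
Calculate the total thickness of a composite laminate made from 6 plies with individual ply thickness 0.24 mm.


h = n * t_ply = 6 * 0.24 = 1.44 mm

1.44 mm


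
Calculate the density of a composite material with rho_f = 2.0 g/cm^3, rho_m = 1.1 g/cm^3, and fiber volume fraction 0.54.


rho_c = rho_f*Vf + rho_m*(1-Vf) = 2.0*0.54 + 1.1*0.46 = 1.586 g/cm^3

1.586 g/cm^3


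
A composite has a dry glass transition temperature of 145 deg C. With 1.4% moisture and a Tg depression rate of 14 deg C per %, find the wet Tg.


Tg_wet = Tg_dry - k*moisture = 145 - 14*1.4 = 125.4 deg C

125.4 deg C


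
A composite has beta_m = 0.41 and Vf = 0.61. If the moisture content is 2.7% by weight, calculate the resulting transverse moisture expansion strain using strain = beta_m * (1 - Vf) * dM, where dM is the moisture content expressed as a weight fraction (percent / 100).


dM = 2.7/100 = 0.027
strain = beta_m * (1-Vf) * dM = 0.41 * 0.39 * 0.027 = 0.0043173

0.0043173


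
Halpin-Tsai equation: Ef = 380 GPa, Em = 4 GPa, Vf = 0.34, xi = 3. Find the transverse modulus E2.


eta = (Ef/Em - 1)/(Ef/Em + xi) = (95.0 - 1)/(95.0 + 3) = 0.9592
E2 = Em*(1+xi*eta*Vf)/(1-eta*Vf) = 11.74 GPa

11.74 GPa


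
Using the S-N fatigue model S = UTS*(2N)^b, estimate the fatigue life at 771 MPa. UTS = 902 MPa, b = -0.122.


N = 0.5 * (S/UTS)^(1/b) = 0.5 * (771/902)^(1/-0.122) = 1.8096 cycles

1.8096 cycles


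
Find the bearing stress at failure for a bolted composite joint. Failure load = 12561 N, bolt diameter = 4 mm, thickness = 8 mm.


sigma_br = F/(d*h) = 12561/(4*8) = 392.5 MPa

392.5 MPa


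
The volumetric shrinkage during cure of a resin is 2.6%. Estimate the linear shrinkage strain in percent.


Linear shrinkage ≈ vol_shrink/3 = 2.6/3 = 0.867%

0.867%


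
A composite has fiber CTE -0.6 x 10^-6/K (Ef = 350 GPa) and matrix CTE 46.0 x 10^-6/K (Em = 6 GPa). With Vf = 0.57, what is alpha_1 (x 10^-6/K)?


E1 = Ef*Vf + Em*(1-Vf) = 202.08
alpha_1 = (alpha_f*Ef*Vf + alpha_m*Em*(1-Vf))/E1 = -0.01 x 10^-6/K

-0.01 x 10^-6/K


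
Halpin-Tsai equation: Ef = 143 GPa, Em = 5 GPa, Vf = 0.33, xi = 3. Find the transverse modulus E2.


eta = (Ef/Em - 1)/(Ef/Em + xi) = (28.6 - 1)/(28.6 + 3) = 0.8734
E2 = Em*(1+xi*eta*Vf)/(1-eta*Vf) = 13.1 GPa

13.1 GPa


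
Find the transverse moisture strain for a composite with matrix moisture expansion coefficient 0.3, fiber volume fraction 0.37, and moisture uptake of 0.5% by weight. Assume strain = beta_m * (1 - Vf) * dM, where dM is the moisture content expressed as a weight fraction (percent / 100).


dM = 0.5/100 = 0.005
strain = beta_m * (1-Vf) * dM = 0.3 * 0.63 * 0.005 = 0.000945

0.000945


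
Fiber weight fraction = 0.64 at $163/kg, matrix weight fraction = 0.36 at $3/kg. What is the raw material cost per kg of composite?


Cost = cost_f*Wf + cost_m*Wm = 163*0.64 + 3*0.36 = $105.4/kg

$105.4/kg


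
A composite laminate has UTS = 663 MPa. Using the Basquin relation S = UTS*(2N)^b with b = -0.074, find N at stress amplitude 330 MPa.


N = 0.5 * (S/UTS)^(1/b) = 0.5 * (330/663)^(1/-0.074) = 6216.6875 cycles

6216.6875 cycles


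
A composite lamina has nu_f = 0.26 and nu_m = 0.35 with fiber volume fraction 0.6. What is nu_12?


nu_12 = nu_f*Vf + nu_m*(1-Vf) = 0.26*0.6 + 0.35*0.4 = 0.296

0.296


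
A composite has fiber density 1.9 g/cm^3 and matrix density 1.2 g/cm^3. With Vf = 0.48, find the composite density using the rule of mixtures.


rho_c = rho_f*Vf + rho_m*(1-Vf) = 1.9*0.48 + 1.2*0.52 = 1.536 g/cm^3

1.536 g/cm^3


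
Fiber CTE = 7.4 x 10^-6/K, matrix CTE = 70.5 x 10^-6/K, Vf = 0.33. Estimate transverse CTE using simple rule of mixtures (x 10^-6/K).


alpha_2 = alpha_f*Vf + alpha_m*(1-Vf) = 7.4*0.33 + 70.5*0.67 = 49.7 x 10^-6/K

49.7 x 10^-6/K


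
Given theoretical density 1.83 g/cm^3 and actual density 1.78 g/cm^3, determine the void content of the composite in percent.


Void% = (rho_theo - rho_actual)/rho_theo * 100 = (1.83 - 1.78)/1.83 * 100 = 2.73%

2.73%


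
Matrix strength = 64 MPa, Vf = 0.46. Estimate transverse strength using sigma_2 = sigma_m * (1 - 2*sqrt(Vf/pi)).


factor = 1 - 2*sqrt(0.46/pi) = 0.2347
sigma_2 = 64 * 0.2347 = 15.02 MPa

15.02 MPa


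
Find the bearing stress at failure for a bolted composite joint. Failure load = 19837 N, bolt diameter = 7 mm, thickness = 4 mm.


sigma_br = F/(d*h) = 19837/(7*4) = 708.5 MPa

708.5 MPa


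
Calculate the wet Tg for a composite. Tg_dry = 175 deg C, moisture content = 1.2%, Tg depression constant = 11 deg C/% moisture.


Tg_wet = Tg_dry - k*moisture = 175 - 11*1.2 = 161.8 deg C

161.8 deg C


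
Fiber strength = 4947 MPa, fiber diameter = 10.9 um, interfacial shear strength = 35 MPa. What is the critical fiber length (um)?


Lc = sigma_f * d / (2 * tau_i) = 4947 * 10.9 / (2 * 35) = 770.3 um

770.3 um


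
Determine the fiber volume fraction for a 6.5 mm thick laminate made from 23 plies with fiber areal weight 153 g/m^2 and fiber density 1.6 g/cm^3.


Vf = n * FAW / (rho_f * h * 1000) = 23 * 153 / (1.6 * 6.5 * 1000) = 0.3384

0.3384


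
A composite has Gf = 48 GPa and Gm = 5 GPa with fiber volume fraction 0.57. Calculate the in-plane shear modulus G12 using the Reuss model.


1/G12 = Vf/Gf + (1-Vf)/Gm = 0.57/48 + 0.43/5
G12 = 10.22 GPa

10.22 GPa


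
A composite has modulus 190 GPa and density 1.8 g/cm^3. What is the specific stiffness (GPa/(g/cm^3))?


Specific stiffness = E/rho = 190/1.8 = 105.6 GPa/(g/cm^3)

105.6 GPa/(g/cm^3)


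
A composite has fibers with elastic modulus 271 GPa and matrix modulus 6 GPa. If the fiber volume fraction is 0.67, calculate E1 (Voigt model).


E1 = Ef*Vf + Em*(1-Vf) = 271*0.67 + 6*0.33 = 183.55 GPa

183.55 GPa


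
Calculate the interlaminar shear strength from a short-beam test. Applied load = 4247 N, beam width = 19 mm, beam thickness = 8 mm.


ILSS = 3F/(4bh) = 3*4247/(4*19*8) = 20.96 MPa

20.96 MPa


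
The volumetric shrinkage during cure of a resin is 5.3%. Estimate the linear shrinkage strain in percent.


Linear shrinkage ≈ vol_shrink/3 = 5.3/3 = 1.767%

1.767%


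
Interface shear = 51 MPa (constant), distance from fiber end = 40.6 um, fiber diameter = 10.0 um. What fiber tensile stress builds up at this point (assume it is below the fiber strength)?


Force balance: sigma_f * (pi*d^2/4) = tau * (pi*d) * x  ->  sigma_f = 4 * tau * x / d
sigma_f = 4 * 51 * 40.6 / 10.0 = 828.2 MPa

828.2 MPa


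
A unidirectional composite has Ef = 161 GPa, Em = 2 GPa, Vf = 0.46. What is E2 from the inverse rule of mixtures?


1/E2 = Vf/Ef + (1-Vf)/Em = 0.46/161 + 0.54/2
E2 = 3.66 GPa

3.66 GPa


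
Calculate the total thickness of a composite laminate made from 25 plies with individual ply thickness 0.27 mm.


h = n * t_ply = 25 * 0.27 = 6.75 mm

6.75 mm


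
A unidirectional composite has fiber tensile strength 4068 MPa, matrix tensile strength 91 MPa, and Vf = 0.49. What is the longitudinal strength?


sigma_1 = sigma_f*Vf + sigma_m*(1-Vf) = 4068*0.49 + 91*0.51 = 2039.7 MPa

2039.7 MPa


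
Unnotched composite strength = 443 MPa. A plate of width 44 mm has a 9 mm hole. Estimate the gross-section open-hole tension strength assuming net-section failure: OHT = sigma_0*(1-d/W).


OHT = sigma_0*(1-d/W) = 443*(1-9/44) = 352.4 MPa

352.4 MPa


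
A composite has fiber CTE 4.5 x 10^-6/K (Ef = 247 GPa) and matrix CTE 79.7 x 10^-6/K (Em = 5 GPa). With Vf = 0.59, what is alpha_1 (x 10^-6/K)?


E1 = Ef*Vf + Em*(1-Vf) = 147.78
alpha_1 = (alpha_f*Ef*Vf + alpha_m*Em*(1-Vf))/E1 = 5.54 x 10^-6/K

5.54 x 10^-6/K


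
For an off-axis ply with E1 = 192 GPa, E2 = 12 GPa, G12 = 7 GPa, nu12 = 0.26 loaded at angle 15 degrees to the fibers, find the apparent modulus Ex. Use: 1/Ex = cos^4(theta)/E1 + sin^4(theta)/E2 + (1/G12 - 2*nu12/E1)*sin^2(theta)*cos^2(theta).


cos^4(15) = 0.870513, sin^4(15) = 0.004487, sin^2(15)*cos^2(15) = 0.0625
1/G12 - 2*nu12/E1 = 1/7 - 2*0.26/192 = 0.140149 GPa^-1
1/Ex = 0.870513/192 + 0.004487/12 + 0.140149*0.0625 = 0.0136672 GPa^-1
Ex = 73.17 GPa

73.17 GPa


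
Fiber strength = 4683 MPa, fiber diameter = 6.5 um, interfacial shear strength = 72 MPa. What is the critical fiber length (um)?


Lc = sigma_f * d / (2 * tau_i) = 4683 * 6.5 / (2 * 72) = 211.4 um

211.4 um


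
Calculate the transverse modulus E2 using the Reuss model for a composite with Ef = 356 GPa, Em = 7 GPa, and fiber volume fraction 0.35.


1/E2 = Vf/Ef + (1-Vf)/Em = 0.35/356 + 0.65/7
E2 = 10.66 GPa

10.66 GPa


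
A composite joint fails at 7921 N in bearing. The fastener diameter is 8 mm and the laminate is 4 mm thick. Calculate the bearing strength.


sigma_br = F/(d*h) = 7921/(8*4) = 247.5 MPa

247.5 MPa


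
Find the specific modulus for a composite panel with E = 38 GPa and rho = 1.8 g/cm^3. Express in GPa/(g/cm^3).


Specific stiffness = E/rho = 38/1.8 = 21.1 GPa/(g/cm^3)

21.1 GPa/(g/cm^3)


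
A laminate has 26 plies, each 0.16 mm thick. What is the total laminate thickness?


h = n * t_ply = 26 * 0.16 = 4.16 mm

4.16 mm


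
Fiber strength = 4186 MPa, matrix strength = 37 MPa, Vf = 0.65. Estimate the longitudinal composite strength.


sigma_1 = sigma_f*Vf + sigma_m*(1-Vf) = 4186*0.65 + 37*0.35 = 2733.9 MPa

2733.9 MPa


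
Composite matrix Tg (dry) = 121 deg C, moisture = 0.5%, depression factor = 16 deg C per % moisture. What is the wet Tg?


Tg_wet = Tg_dry - k*moisture = 121 - 16*0.5 = 113.0 deg C

113.0 deg C


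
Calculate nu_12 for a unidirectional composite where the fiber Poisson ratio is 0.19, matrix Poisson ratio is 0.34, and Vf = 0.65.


nu_12 = nu_f*Vf + nu_m*(1-Vf) = 0.19*0.65 + 0.34*0.35 = 0.2425

0.2425


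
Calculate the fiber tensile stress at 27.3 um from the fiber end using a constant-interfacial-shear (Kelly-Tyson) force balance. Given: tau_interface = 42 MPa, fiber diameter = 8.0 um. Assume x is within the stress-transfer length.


Force balance: sigma_f * (pi*d^2/4) = tau * (pi*d) * x  ->  sigma_f = 4 * tau * x / d
sigma_f = 4 * 42 * 27.3 / 8.0 = 573.3 MPa

573.3 MPa


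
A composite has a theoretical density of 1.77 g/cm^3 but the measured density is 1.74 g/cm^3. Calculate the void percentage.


Void% = (rho_theo - rho_actual)/rho_theo * 100 = (1.77 - 1.74)/1.77 * 100 = 1.69%

1.69%


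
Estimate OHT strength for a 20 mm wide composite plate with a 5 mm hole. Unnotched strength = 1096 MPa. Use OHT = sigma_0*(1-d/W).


OHT = sigma_0*(1-d/W) = 1096*(1-5/20) = 822.0 MPa

822.0 MPa


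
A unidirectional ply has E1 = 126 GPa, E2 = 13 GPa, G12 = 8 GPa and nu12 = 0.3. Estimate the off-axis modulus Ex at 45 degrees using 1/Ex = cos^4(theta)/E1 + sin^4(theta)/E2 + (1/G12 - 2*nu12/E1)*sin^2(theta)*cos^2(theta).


cos^4(45) = 0.25, sin^4(45) = 0.25, sin^2(45)*cos^2(45) = 0.25
1/G12 - 2*nu12/E1 = 1/8 - 2*0.3/126 = 0.120238 GPa^-1
1/Ex = 0.25/126 + 0.25/13 + 0.120238*0.25 = 0.0512744 GPa^-1
Ex = 19.5 GPa

19.5 GPa


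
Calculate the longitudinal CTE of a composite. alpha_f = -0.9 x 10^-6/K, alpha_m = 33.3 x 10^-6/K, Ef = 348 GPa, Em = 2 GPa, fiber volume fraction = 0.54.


E1 = Ef*Vf + Em*(1-Vf) = 188.84
alpha_1 = (alpha_f*Ef*Vf + alpha_m*Em*(1-Vf))/E1 = -0.73 x 10^-6/K

-0.73 x 10^-6/K


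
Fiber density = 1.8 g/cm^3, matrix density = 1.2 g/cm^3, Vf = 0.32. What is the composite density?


rho_c = rho_f*Vf + rho_m*(1-Vf) = 1.8*0.32 + 1.2*0.68 = 1.392 g/cm^3

1.392 g/cm^3


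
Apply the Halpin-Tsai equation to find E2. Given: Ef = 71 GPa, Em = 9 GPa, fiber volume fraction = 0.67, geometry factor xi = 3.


eta = (Ef/Em - 1)/(Ef/Em + xi) = (7.8889 - 1)/(7.8889 + 3) = 0.6327
E2 = Em*(1+xi*eta*Vf)/(1-eta*Vf) = 35.49 GPa

35.49 GPa


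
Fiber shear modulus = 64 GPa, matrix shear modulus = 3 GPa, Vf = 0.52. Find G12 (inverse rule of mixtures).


1/G12 = Vf/Gf + (1-Vf)/Gm = 0.52/64 + 0.48/3
G12 = 5.95 GPa

5.95 GPa


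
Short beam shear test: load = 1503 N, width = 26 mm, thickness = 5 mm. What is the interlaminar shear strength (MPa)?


ILSS = 3F/(4bh) = 3*1503/(4*26*5) = 8.67 MPa

8.67 MPa


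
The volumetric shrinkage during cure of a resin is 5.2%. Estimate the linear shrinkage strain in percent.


Linear shrinkage ≈ vol_shrink/3 = 5.2/3 = 1.733%

1.733%


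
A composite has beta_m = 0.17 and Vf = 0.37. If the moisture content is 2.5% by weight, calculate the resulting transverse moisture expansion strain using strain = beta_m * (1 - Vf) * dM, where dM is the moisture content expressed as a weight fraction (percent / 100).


dM = 2.5/100 = 0.025
strain = beta_m * (1-Vf) * dM = 0.17 * 0.63 * 0.025 = 0.0026775

0.0026775


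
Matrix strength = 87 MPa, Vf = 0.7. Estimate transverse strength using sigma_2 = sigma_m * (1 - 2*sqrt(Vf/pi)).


factor = 1 - 2*sqrt(0.7/pi) = 0.0559
sigma_2 = 87 * 0.0559 = 4.87 MPa

4.87 MPa


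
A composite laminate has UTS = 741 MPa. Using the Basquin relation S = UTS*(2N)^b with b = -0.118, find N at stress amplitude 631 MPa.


N = 0.5 * (S/UTS)^(1/b) = 0.5 * (631/741)^(1/-0.118) = 1.9516 cycles

1.9516 cycles


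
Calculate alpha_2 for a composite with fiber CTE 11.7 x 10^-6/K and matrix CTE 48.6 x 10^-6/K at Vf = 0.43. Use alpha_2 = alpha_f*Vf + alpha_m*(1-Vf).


alpha_2 = alpha_f*Vf + alpha_m*(1-Vf) = 11.7*0.43 + 48.6*0.57 = 32.7 x 10^-6/K

32.7 x 10^-6/K


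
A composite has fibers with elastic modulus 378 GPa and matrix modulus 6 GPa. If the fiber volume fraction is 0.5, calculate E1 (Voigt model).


E1 = Ef*Vf + Em*(1-Vf) = 378*0.5 + 6*0.5 = 192.0 GPa

192.0 GPa


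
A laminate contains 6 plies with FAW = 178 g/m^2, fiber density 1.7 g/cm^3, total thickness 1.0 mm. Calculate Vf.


Vf = n * FAW / (rho_f * h * 1000) = 6 * 178 / (1.7 * 1.0 * 1000) = 0.6282

0.6282


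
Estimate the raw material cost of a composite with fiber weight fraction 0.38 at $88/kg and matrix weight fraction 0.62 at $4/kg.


Cost = cost_f*Wf + cost_m*Wm = 88*0.38 + 4*0.62 = $35.92/kg

$35.92/kg


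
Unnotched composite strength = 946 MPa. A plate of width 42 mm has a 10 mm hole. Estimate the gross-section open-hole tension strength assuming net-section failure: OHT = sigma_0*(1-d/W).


OHT = sigma_0*(1-d/W) = 946*(1-10/42) = 720.8 MPa

720.8 MPa


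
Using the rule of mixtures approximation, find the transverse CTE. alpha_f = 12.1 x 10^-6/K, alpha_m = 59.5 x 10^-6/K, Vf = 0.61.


alpha_2 = alpha_f*Vf + alpha_m*(1-Vf) = 12.1*0.61 + 59.5*0.39 = 30.6 x 10^-6/K

30.6 x 10^-6/K


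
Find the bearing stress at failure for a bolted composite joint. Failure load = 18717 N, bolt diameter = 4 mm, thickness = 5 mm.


sigma_br = F/(d*h) = 18717/(4*5) = 935.9 MPa

935.9 MPa


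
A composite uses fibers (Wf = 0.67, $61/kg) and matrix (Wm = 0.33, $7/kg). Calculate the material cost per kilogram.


Cost = cost_f*Wf + cost_m*Wm = 61*0.67 + 7*0.33 = $43.18/kg

$43.18/kg


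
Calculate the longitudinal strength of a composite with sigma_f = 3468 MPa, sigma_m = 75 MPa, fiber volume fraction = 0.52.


sigma_1 = sigma_f*Vf + sigma_m*(1-Vf) = 3468*0.52 + 75*0.48 = 1839.4 MPa

1839.4 MPa


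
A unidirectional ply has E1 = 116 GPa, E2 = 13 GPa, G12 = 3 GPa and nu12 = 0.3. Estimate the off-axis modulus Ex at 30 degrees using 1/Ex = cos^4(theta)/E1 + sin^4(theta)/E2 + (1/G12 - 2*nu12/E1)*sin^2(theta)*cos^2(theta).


cos^4(30) = 0.5625, sin^4(30) = 0.0625, sin^2(30)*cos^2(30) = 0.1875
1/G12 - 2*nu12/E1 = 1/3 - 2*0.3/116 = 0.328161 GPa^-1
1/Ex = 0.5625/116 + 0.0625/13 + 0.328161*0.1875 = 0.071187 GPa^-1
Ex = 14.05 GPa

14.05 GPa


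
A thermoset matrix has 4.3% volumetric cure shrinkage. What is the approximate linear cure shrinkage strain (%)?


Linear shrinkage ≈ vol_shrink/3 = 4.3/3 = 1.433%

1.433%


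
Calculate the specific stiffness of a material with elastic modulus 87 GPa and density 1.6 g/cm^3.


Specific stiffness = E/rho = 87/1.6 = 54.4 GPa/(g/cm^3)

54.4 GPa/(g/cm^3)


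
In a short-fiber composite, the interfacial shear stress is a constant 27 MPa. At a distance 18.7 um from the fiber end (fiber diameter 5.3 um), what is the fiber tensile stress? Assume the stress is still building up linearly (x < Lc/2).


Force balance: sigma_f * (pi*d^2/4) = tau * (pi*d) * x  ->  sigma_f = 4 * tau * x / d
sigma_f = 4 * 27 * 18.7 / 5.3 = 381.1 MPa

381.1 MPa


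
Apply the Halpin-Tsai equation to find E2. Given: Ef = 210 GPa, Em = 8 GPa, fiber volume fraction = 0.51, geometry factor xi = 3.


eta = (Ef/Em - 1)/(Ef/Em + xi) = (26.25 - 1)/(26.25 + 3) = 0.8632
E2 = Em*(1+xi*eta*Vf)/(1-eta*Vf) = 33.17 GPa

33.17 GPa


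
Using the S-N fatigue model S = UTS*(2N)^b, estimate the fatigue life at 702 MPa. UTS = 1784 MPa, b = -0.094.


N = 0.5 * (S/UTS)^(1/b) = 0.5 * (702/1784)^(1/-0.094) = 10188.1393 cycles

10188.1393 cycles


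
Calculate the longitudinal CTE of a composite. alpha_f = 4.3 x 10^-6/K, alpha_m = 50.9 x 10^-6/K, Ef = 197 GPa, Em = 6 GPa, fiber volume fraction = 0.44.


E1 = Ef*Vf + Em*(1-Vf) = 90.04
alpha_1 = (alpha_f*Ef*Vf + alpha_m*Em*(1-Vf))/E1 = 6.04 x 10^-6/K

6.04 x 10^-6/K


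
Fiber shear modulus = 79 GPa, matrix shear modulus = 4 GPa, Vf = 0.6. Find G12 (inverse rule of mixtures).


1/G12 = Vf/Gf + (1-Vf)/Gm = 0.6/79 + 0.4/4
G12 = 9.29 GPa

9.29 GPa


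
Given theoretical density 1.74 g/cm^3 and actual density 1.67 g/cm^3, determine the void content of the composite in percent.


Void% = (rho_theo - rho_actual)/rho_theo * 100 = (1.74 - 1.67)/1.74 * 100 = 4.02%

4.02%


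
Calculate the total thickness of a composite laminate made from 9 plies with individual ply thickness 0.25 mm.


h = n * t_ply = 9 * 0.25 = 2.25 mm

2.25 mm


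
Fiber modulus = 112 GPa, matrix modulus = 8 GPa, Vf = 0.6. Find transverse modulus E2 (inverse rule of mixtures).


1/E2 = Vf/Ef + (1-Vf)/Em = 0.6/112 + 0.4/8
E2 = 18.06 GPa

18.06 GPa


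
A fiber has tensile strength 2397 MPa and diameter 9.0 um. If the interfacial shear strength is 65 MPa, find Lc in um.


Lc = sigma_f * d / (2 * tau_i) = 2397 * 9.0 / (2 * 65) = 165.9 um

165.9 um


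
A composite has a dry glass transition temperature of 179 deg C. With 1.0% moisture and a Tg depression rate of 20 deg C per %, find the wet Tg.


Tg_wet = Tg_dry - k*moisture = 179 - 20*1.0 = 159.0 deg C

159.0 deg C


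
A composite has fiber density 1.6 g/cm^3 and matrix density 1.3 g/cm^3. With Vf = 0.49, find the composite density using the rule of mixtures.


rho_c = rho_f*Vf + rho_m*(1-Vf) = 1.6*0.49 + 1.3*0.51 = 1.447 g/cm^3

1.447 g/cm^3


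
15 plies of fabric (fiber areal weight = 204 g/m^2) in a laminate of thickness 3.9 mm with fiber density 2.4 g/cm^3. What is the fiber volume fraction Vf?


Vf = n * FAW / (rho_f * h * 1000) = 15 * 204 / (2.4 * 3.9 * 1000) = 0.3269

0.3269


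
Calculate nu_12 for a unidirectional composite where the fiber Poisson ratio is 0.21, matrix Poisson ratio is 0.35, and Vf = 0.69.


nu_12 = nu_f*Vf + nu_m*(1-Vf) = 0.21*0.69 + 0.35*0.31 = 0.2534

0.2534


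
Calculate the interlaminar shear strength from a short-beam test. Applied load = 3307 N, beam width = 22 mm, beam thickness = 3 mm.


ILSS = 3F/(4bh) = 3*3307/(4*22*3) = 37.58 MPa

37.58 MPa


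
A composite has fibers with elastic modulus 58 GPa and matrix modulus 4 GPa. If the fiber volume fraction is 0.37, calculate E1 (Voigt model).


E1 = Ef*Vf + Em*(1-Vf) = 58*0.37 + 4*0.63 = 23.98 GPa

23.98 GPa


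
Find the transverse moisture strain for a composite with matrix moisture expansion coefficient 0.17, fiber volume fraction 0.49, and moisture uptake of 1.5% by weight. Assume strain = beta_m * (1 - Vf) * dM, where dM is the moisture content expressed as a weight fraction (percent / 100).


dM = 1.5/100 = 0.015
strain = beta_m * (1-Vf) * dM = 0.17 * 0.51 * 0.015 = 0.0013005

0.0013005


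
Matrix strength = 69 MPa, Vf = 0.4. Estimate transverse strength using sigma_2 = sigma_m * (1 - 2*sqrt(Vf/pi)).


factor = 1 - 2*sqrt(0.4/pi) = 0.2864
sigma_2 = 69 * 0.2864 = 19.76 MPa

19.76 MPa


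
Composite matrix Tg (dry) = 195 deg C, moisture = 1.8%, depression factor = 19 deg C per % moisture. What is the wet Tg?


Tg_wet = Tg_dry - k*moisture = 195 - 19*1.8 = 160.8 deg C

160.8 deg C


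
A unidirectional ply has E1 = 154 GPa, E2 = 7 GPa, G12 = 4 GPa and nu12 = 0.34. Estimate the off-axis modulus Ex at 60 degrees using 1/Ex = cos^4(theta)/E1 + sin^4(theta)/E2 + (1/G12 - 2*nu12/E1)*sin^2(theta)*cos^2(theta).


cos^4(60) = 0.0625, sin^4(60) = 0.5625, sin^2(60)*cos^2(60) = 0.1875
1/G12 - 2*nu12/E1 = 1/4 - 2*0.34/154 = 0.245584 GPa^-1
1/Ex = 0.0625/154 + 0.5625/7 + 0.245584*0.1875 = 0.1268101 GPa^-1
Ex = 7.89 GPa

7.89 GPa


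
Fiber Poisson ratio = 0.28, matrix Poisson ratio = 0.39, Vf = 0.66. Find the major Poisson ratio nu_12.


nu_12 = nu_f*Vf + nu_m*(1-Vf) = 0.28*0.66 + 0.39*0.34 = 0.3174

0.3174


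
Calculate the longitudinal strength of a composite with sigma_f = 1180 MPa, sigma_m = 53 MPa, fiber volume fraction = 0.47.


sigma_1 = sigma_f*Vf + sigma_m*(1-Vf) = 1180*0.47 + 53*0.53 = 582.7 MPa

582.7 MPa


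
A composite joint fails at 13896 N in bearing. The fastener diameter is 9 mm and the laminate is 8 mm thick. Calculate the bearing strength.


sigma_br = F/(d*h) = 13896/(9*8) = 193.0 MPa

193.0 MPa


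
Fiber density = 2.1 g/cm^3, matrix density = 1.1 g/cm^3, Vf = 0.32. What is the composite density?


rho_c = rho_f*Vf + rho_m*(1-Vf) = 2.1*0.32 + 1.1*0.68 = 1.42 g/cm^3

1.42 g/cm^3


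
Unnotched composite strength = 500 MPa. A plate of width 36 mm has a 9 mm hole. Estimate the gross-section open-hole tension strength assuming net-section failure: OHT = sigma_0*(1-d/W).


OHT = sigma_0*(1-d/W) = 500*(1-9/36) = 375.0 MPa

375.0 MPa


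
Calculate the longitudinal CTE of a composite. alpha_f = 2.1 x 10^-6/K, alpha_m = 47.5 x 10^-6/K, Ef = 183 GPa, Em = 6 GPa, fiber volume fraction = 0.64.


E1 = Ef*Vf + Em*(1-Vf) = 119.28
alpha_1 = (alpha_f*Ef*Vf + alpha_m*Em*(1-Vf))/E1 = 2.92 x 10^-6/K

2.92 x 10^-6/K


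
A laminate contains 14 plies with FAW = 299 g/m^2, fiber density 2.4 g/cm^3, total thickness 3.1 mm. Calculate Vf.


Vf = n * FAW / (rho_f * h * 1000) = 14 * 299 / (2.4 * 3.1 * 1000) = 0.5626

0.5626


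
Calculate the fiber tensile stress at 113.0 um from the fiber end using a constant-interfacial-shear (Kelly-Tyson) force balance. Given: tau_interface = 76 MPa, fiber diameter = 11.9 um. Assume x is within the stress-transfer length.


Force balance: sigma_f * (pi*d^2/4) = tau * (pi*d) * x  ->  sigma_f = 4 * tau * x / d
sigma_f = 4 * 76 * 113.0 / 11.9 = 2886.7 MPa

2886.7 MPa


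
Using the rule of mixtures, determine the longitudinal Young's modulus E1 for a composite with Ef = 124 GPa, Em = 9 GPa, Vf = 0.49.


E1 = Ef*Vf + Em*(1-Vf) = 124*0.49 + 9*0.51 = 65.35 GPa

65.35 GPa


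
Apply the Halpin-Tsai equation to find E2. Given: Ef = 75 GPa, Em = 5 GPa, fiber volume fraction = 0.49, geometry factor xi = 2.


eta = (Ef/Em - 1)/(Ef/Em + xi) = (15.0 - 1)/(15.0 + 2) = 0.8235
E2 = Em*(1+xi*eta*Vf)/(1-eta*Vf) = 15.15 GPa

15.15 GPa


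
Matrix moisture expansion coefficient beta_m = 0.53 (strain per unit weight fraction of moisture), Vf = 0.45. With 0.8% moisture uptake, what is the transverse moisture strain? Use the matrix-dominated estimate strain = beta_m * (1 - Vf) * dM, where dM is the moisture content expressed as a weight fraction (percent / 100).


dM = 0.8/100 = 0.008
strain = beta_m * (1-Vf) * dM = 0.53 * 0.55 * 0.008 = 0.002332

0.002332


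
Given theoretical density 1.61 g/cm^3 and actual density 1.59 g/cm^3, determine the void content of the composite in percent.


Void% = (rho_theo - rho_actual)/rho_theo * 100 = (1.61 - 1.59)/1.61 * 100 = 1.24%

1.24%


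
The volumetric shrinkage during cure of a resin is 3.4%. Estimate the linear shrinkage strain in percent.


Linear shrinkage ≈ vol_shrink/3 = 3.4/3 = 1.133%

1.133%


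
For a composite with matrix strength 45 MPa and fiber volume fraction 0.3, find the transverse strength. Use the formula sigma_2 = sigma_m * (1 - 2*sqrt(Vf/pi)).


factor = 1 - 2*sqrt(0.3/pi) = 0.382
sigma_2 = 45 * 0.382 = 17.19 MPa

17.19 MPa


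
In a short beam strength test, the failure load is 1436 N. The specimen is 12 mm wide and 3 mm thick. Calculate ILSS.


ILSS = 3F/(4bh) = 3*1436/(4*12*3) = 29.92 MPa

29.92 MPa


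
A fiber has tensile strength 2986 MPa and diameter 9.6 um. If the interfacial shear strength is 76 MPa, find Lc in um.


Lc = sigma_f * d / (2 * tau_i) = 2986 * 9.6 / (2 * 76) = 188.6 um

188.6 um


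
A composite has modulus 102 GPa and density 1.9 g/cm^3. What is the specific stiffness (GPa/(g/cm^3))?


Specific stiffness = E/rho = 102/1.9 = 53.7 GPa/(g/cm^3)

53.7 GPa/(g/cm^3)


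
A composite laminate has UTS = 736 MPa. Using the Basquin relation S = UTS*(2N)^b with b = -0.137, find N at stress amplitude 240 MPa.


N = 0.5 * (S/UTS)^(1/b) = 0.5 * (240/736)^(1/-0.137) = 1783.5314 cycles

1783.5314 cycles


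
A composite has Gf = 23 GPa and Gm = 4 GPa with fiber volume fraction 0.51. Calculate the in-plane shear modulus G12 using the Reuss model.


1/G12 = Vf/Gf + (1-Vf)/Gm = 0.51/23 + 0.49/4
G12 = 6.91 GPa

6.91 GPa


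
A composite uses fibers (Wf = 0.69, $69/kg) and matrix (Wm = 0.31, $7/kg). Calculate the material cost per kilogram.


Cost = cost_f*Wf + cost_m*Wm = 69*0.69 + 7*0.31 = $49.78/kg

$49.78/kg


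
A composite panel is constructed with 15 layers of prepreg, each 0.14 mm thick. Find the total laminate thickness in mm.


h = n * t_ply = 15 * 0.14 = 2.1 mm

2.1 mm


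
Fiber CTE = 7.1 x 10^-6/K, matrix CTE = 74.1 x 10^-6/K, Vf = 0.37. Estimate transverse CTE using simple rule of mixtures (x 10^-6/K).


alpha_2 = alpha_f*Vf + alpha_m*(1-Vf) = 7.1*0.37 + 74.1*0.63 = 49.3 x 10^-6/K

49.3 x 10^-6/K


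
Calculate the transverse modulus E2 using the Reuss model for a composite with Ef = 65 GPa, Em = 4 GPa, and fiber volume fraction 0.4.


1/E2 = Vf/Ef + (1-Vf)/Em = 0.4/65 + 0.6/4
E2 = 6.4 GPa

6.4 GPa


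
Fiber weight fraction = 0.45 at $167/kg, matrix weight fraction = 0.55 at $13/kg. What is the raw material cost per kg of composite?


Cost = cost_f*Wf + cost_m*Wm = 167*0.45 + 13*0.55 = $82.3/kg

$82.3/kg


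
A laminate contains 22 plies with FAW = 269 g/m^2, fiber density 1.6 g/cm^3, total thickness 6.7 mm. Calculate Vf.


Vf = n * FAW / (rho_f * h * 1000) = 22 * 269 / (1.6 * 6.7 * 1000) = 0.5521

0.5521


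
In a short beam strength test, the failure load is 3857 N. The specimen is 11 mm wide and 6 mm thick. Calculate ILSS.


ILSS = 3F/(4bh) = 3*3857/(4*11*6) = 43.83 MPa

43.83 MPa


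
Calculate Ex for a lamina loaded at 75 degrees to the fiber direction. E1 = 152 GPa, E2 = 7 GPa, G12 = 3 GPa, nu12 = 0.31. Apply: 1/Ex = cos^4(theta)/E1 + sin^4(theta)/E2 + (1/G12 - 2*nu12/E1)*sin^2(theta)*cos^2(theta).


cos^4(75) = 0.004487, sin^4(75) = 0.870513, sin^2(75)*cos^2(75) = 0.0625
1/G12 - 2*nu12/E1 = 1/3 - 2*0.31/152 = 0.329254 GPa^-1
1/Ex = 0.004487/152 + 0.870513/7 + 0.329254*0.0625 = 0.1449669 GPa^-1
Ex = 6.9 GPa

6.9 GPa


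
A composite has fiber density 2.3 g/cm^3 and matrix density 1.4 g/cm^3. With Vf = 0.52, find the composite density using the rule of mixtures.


rho_c = rho_f*Vf + rho_m*(1-Vf) = 2.3*0.52 + 1.4*0.48 = 1.868 g/cm^3

1.868 g/cm^3


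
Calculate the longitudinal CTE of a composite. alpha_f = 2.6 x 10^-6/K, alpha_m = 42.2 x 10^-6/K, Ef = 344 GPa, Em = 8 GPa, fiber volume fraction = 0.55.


E1 = Ef*Vf + Em*(1-Vf) = 192.8
alpha_1 = (alpha_f*Ef*Vf + alpha_m*Em*(1-Vf))/E1 = 3.34 x 10^-6/K

3.34 x 10^-6/K


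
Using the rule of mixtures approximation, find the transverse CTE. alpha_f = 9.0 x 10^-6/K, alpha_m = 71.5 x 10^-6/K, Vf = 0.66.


alpha_2 = alpha_f*Vf + alpha_m*(1-Vf) = 9.0*0.66 + 71.5*0.34 = 30.3 x 10^-6/K

30.3 x 10^-6/K


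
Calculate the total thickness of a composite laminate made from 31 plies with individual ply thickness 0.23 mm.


h = n * t_ply = 31 * 0.23 = 7.13 mm

7.13 mm


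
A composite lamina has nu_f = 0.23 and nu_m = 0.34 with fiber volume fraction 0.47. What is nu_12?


nu_12 = nu_f*Vf + nu_m*(1-Vf) = 0.23*0.47 + 0.34*0.53 = 0.2883

0.2883


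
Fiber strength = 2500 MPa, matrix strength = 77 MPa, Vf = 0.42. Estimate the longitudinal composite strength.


sigma_1 = sigma_f*Vf + sigma_m*(1-Vf) = 2500*0.42 + 77*0.58 = 1094.7 MPa

1094.7 MPa


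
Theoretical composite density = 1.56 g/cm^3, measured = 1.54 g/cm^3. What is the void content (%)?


Void% = (rho_theo - rho_actual)/rho_theo * 100 = (1.56 - 1.54)/1.56 * 100 = 1.28%

1.28%


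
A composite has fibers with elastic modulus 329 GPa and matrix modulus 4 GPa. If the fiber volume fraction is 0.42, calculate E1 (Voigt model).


E1 = Ef*Vf + Em*(1-Vf) = 329*0.42 + 4*0.58 = 140.5 GPa

140.5 GPa


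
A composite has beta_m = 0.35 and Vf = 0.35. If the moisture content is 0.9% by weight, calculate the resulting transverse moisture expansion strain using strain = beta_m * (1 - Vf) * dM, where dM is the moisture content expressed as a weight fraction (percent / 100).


dM = 0.9/100 = 0.009
strain = beta_m * (1-Vf) * dM = 0.35 * 0.65 * 0.009 = 0.0020475

0.0020475


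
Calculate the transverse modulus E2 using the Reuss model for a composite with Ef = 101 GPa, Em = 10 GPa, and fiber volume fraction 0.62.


1/E2 = Vf/Ef + (1-Vf)/Em = 0.62/101 + 0.38/10
E2 = 22.66 GPa

22.66 GPa


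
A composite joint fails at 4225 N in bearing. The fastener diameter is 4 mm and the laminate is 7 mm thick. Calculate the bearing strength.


sigma_br = F/(d*h) = 4225/(4*7) = 150.9 MPa

150.9 MPa


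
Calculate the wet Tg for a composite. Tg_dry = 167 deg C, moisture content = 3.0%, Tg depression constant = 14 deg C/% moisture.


Tg_wet = Tg_dry - k*moisture = 167 - 14*3.0 = 125.0 deg C

125.0 deg C


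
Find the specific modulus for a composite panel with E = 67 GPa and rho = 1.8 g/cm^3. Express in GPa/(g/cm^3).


Specific stiffness = E/rho = 67/1.8 = 37.2 GPa/(g/cm^3)

37.2 GPa/(g/cm^3)


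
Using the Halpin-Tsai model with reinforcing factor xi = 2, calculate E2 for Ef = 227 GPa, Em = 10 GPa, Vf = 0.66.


eta = (Ef/Em - 1)/(Ef/Em + xi) = (22.7 - 1)/(22.7 + 2) = 0.8785
E2 = Em*(1+xi*eta*Vf)/(1-eta*Vf) = 51.4 GPa

51.4 GPa


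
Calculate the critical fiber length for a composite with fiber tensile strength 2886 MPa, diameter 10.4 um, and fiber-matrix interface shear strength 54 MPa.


Lc = sigma_f * d / (2 * tau_i) = 2886 * 10.4 / (2 * 54) = 277.9 um

277.9 um


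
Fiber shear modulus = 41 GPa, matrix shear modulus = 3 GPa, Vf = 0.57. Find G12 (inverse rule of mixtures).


1/G12 = Vf/Gf + (1-Vf)/Gm = 0.57/41 + 0.43/3
G12 = 6.36 GPa

6.36 GPa


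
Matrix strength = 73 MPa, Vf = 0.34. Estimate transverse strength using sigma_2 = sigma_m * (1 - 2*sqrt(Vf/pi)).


factor = 1 - 2*sqrt(0.34/pi) = 0.342
sigma_2 = 73 * 0.342 = 24.97 MPa

24.97 MPa


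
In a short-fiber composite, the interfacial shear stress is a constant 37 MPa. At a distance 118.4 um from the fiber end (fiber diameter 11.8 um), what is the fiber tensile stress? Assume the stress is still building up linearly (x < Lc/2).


Force balance: sigma_f * (pi*d^2/4) = tau * (pi*d) * x  ->  sigma_f = 4 * tau * x / d
sigma_f = 4 * 37 * 118.4 / 11.8 = 1485.0 MPa

1485.0 MPa


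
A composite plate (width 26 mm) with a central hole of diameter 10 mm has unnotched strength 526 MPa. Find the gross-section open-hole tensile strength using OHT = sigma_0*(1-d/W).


OHT = sigma_0*(1-d/W) = 526*(1-10/26) = 323.7 MPa

323.7 MPa
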